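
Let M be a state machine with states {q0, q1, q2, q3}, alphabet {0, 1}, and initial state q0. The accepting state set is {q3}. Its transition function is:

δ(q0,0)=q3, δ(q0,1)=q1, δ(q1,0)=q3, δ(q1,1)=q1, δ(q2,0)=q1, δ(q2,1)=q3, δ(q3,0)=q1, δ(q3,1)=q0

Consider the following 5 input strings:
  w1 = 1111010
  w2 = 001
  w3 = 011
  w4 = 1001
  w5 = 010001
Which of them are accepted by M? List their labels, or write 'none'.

w1

w1:
  start at q0
  read '1': q0 → q1
  read '1': q1 → q1
  read '1': q1 → q1
  read '1': q1 → q1
  read '0': q1 → q3
  read '1': q3 → q0
  read '0': q0 → q3
  end q3, accepted
w2:
  start at q0
  read '0': q0 → q3
  read '0': q3 → q1
  read '1': q1 → q1
  end q1, rejected
w3:
  start at q0
  read '0': q0 → q3
  read '1': q3 → q0
  read '1': q0 → q1
  end q1, rejected
w4:
  start at q0
  read '1': q0 → q1
  read '0': q1 → q3
  read '0': q3 → q1
  read '1': q1 → q1
  end q1, rejected
w5:
  start at q0
  read '0': q0 → q3
  read '1': q3 → q0
  read '0': q0 → q3
  read '0': q3 → q1
  read '0': q1 → q3
  read '1': q3 → q0
  end q0, rejected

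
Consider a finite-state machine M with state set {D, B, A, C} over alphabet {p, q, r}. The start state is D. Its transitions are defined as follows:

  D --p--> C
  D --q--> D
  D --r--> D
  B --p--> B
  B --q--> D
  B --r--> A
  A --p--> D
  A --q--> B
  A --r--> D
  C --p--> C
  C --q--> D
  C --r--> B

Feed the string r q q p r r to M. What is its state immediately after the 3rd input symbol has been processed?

D → D → D → D
After 3 symbols: D.

D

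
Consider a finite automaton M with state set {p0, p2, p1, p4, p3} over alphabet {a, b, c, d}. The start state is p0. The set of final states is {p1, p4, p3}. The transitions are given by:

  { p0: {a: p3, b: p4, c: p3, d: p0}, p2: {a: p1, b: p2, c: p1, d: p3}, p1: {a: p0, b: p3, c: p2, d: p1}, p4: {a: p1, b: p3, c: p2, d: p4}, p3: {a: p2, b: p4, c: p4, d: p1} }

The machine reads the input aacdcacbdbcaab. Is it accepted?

start at p0
read 'a': p0 → p3
read 'a': p3 → p2
read 'c': p2 → p1
read 'd': p1 → p1
read 'c': p1 → p2
read 'a': p2 → p1
read 'c': p1 → p2
read 'b': p2 → p2
read 'd': p2 → p3
read 'b': p3 → p4
read 'c': p4 → p2
read 'a': p2 → p1
read 'a': p1 → p0
read 'b': p0 → p4
End state p4 is accepting.

Yes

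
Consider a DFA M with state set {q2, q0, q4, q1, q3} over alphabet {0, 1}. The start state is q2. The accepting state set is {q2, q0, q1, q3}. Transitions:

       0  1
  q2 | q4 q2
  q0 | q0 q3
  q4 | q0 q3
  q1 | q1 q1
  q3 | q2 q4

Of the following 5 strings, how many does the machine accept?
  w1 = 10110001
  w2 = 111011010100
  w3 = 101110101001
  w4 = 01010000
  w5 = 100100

4

w1:
  start at q2
  read '1': q2 → q2
  read '0': q2 → q4
  read '1': q4 → q3
  read '1': q3 → q4
  read '0': q4 → q0
  read '0': q0 → q0
  read '0': q0 → q0
  read '1': q0 → q3
  end q3, accepted
w2:
  start at q2
  read '1': q2 → q2
  read '1': q2 → q2
  read '1': q2 → q2
  read '0': q2 → q4
  read '1': q4 → q3
  read '1': q3 → q4
  read '0': q4 → q0
  read '1': q0 → q3
  read '0': q3 → q2
  read '1': q2 → q2
  read '0': q2 → q4
  read '0': q4 → q0
  end q0, accepted
w3:
  start at q2
  read '1': q2 → q2
  read '0': q2 → q4
  read '1': q4 → q3
  read '1': q3 → q4
  read '1': q4 → q3
  read '0': q3 → q2
  read '1': q2 → q2
  read '0': q2 → q4
  read '1': q4 → q3
  read '0': q3 → q2
  read '0': q2 → q4
  read '1': q4 → q3
  end q3, accepted
w4:
  start at q2
  read '0': q2 → q4
  read '1': q4 → q3
  read '0': q3 → q2
  read '1': q2 → q2
  read '0': q2 → q4
  read '0': q4 → q0
  read '0': q0 → q0
  read '0': q0 → q0
  end q0, accepted
w5:
  start at q2
  read '1': q2 → q2
  read '0': q2 → q4
  read '0': q4 → q0
  read '1': q0 → q3
  read '0': q3 → q2
  read '0': q2 → q4
  end q4, rejected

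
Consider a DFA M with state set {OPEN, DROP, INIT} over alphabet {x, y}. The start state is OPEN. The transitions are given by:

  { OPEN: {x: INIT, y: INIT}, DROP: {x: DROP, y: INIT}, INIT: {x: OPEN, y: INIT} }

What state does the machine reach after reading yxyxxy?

start at OPEN
read 'y': OPEN → INIT
read 'x': INIT → OPEN
read 'y': OPEN → INIT
read 'x': INIT → OPEN
read 'x': OPEN → INIT
read 'y': INIT → INIT

INIT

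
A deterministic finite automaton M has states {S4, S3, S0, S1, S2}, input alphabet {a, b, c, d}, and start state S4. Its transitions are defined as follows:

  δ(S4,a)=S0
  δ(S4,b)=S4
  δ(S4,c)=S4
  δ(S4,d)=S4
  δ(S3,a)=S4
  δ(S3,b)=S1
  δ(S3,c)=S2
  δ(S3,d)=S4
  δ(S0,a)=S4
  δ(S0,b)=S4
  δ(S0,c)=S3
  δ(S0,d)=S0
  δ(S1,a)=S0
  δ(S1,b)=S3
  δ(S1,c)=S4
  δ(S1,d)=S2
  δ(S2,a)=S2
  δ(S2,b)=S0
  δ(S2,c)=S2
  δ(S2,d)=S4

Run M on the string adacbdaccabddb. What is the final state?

S4

S4 → S0 → S0 → S4 → S4 → S4 → S4 → S0 → S3 → S2 → S2 → S0 → S0 → S0 → S4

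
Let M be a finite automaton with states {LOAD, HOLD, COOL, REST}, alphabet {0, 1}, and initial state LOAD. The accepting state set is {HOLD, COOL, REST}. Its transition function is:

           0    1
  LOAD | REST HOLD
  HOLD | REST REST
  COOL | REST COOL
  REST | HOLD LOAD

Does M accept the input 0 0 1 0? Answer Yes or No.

LOAD → REST → HOLD → REST → HOLD
End state HOLD is accepting.

Yes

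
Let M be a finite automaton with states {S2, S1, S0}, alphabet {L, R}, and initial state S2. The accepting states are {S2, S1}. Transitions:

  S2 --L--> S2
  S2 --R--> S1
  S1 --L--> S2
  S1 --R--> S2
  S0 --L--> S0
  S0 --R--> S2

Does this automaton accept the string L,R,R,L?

Yes

start at S2
read 'L': S2 → S2
read 'R': S2 → S1
read 'R': S1 → S2
read 'L': S2 → S2
End state S2 is accepting.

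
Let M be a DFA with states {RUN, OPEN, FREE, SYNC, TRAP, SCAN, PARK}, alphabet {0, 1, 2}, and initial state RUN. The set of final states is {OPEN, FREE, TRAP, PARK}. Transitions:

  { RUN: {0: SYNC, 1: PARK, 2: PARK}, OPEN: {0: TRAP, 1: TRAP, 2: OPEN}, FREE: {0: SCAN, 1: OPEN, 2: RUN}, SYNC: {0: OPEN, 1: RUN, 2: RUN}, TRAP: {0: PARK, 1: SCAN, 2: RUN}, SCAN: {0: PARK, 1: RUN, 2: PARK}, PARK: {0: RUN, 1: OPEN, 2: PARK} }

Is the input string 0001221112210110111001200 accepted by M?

start at RUN
read '0': RUN → SYNC
read '0': SYNC → OPEN
read '0': OPEN → TRAP
read '1': TRAP → SCAN
read '2': SCAN → PARK
read '2': PARK → PARK
read '1': PARK → OPEN
read '1': OPEN → TRAP
read '1': TRAP → SCAN
read '2': SCAN → PARK
read '2': PARK → PARK
read '1': PARK → OPEN
read '0': OPEN → TRAP
read '1': TRAP → SCAN
read '1': SCAN → RUN
read '0': RUN → SYNC
read '1': SYNC → RUN
read '1': RUN → PARK
read '1': PARK → OPEN
read '0': OPEN → TRAP
read '0': TRAP → PARK
read '1': PARK → OPEN
read '2': OPEN → OPEN
read '0': OPEN → TRAP
read '0': TRAP → PARK
End state PARK is accepting.

Yes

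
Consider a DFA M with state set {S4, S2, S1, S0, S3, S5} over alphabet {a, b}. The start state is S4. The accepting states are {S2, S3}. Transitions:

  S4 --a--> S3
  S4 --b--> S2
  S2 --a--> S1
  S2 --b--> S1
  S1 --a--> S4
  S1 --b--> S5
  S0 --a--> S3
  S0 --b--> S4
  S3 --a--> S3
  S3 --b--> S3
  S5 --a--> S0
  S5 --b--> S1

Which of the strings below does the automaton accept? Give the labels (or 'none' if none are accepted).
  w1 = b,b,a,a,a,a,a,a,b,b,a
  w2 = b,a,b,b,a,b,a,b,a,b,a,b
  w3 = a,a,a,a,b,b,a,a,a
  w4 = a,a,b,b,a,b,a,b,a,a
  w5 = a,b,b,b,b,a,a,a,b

w1, w2, w3, w4, w5

w1:
  start at S4
  read 'b': S4 → S2
  read 'b': S2 → S1
  read 'a': S1 → S4
  read 'a': S4 → S3
  read 'a': S3 → S3
  read 'a': S3 → S3
  read 'a': S3 → S3
  read 'a': S3 → S3
  read 'b': S3 → S3
  read 'b': S3 → S3
  read 'a': S3 → S3
  end S3, accepted
w2:
  start at S4
  read 'b': S4 → S2
  read 'a': S2 → S1
  read 'b': S1 → S5
  read 'b': S5 → S1
  read 'a': S1 → S4
  read 'b': S4 → S2
  read 'a': S2 → S1
  read 'b': S1 → S5
  read 'a': S5 → S0
  read 'b': S0 → S4
  read 'a': S4 → S3
  read 'b': S3 → S3
  end S3, accepted
w3:
  start at S4
  read 'a': S4 → S3
  read 'a': S3 → S3
  read 'a': S3 → S3
  read 'a': S3 → S3
  read 'b': S3 → S3
  read 'b': S3 → S3
  read 'a': S3 → S3
  read 'a': S3 → S3
  read 'a': S3 → S3
  end S3, accepted
w4:
  start at S4
  read 'a': S4 → S3
  read 'a': S3 → S3
  read 'b': S3 → S3
  read 'b': S3 → S3
  read 'a': S3 → S3
  read 'b': S3 → S3
  read 'a': S3 → S3
  read 'b': S3 → S3
  read 'a': S3 → S3
  read 'a': S3 → S3
  end S3, accepted
w5:
  start at S4
  read 'a': S4 → S3
  read 'b': S3 → S3
  read 'b': S3 → S3
  read 'b': S3 → S3
  read 'b': S3 → S3
  read 'a': S3 → S3
  read 'a': S3 → S3
  read 'a': S3 → S3
  read 'b': S3 → S3
  end S3, accepted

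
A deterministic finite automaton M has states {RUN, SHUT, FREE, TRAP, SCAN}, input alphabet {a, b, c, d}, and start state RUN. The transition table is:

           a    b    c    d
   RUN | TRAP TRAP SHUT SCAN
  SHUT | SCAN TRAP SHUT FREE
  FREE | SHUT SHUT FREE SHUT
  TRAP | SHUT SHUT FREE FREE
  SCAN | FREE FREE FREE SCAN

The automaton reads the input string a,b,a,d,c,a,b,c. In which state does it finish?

start at RUN
read 'a': RUN → TRAP
read 'b': TRAP → SHUT
read 'a': SHUT → SCAN
read 'd': SCAN → SCAN
read 'c': SCAN → FREE
read 'a': FREE → SHUT
read 'b': SHUT → TRAP
read 'c': TRAP → FREE

FREE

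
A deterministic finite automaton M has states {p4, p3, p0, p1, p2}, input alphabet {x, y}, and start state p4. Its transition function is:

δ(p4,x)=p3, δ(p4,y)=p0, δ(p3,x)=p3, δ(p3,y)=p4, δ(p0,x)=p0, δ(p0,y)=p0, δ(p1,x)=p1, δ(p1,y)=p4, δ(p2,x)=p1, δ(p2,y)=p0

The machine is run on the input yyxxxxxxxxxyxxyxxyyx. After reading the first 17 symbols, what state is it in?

p4 → p0 → p0 → p0 → p0 → p0 → p0 → p0 → p0 → p0 → p0 → p0 → p0 → p0 → p0 → p0 → p0 → p0
After 17 symbols: p0.

p0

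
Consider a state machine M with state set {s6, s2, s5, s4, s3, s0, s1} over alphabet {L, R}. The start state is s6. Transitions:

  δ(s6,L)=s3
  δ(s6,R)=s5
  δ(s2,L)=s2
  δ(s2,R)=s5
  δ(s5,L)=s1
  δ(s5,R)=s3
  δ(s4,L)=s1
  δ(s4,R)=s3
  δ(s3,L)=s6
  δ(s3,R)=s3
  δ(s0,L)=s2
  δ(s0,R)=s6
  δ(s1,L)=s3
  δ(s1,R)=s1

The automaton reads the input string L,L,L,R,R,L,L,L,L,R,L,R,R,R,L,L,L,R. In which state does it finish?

start at s6
read 'L': s6 → s3
read 'L': s3 → s6
read 'L': s6 → s3
read 'R': s3 → s3
read 'R': s3 → s3
read 'L': s3 → s6
read 'L': s6 → s3
read 'L': s3 → s6
read 'L': s6 → s3
read 'R': s3 → s3
read 'L': s3 → s6
read 'R': s6 → s5
read 'R': s5 → s3
read 'R': s3 → s3
read 'L': s3 → s6
read 'L': s6 → s3
read 'L': s3 → s6
read 'R': s6 → s5

s5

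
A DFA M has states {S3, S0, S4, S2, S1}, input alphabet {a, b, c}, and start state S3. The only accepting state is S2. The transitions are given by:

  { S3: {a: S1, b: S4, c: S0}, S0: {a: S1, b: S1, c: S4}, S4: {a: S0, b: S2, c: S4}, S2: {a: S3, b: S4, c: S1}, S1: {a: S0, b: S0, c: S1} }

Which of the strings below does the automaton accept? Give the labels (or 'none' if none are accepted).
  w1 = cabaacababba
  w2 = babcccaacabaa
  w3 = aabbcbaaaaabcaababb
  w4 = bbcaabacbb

w1:
  start at S3
  read 'c': S3 → S0
  read 'a': S0 → S1
  read 'b': S1 → S0
  read 'a': S0 → S1
  read 'a': S1 → S0
  read 'c': S0 → S4
  read 'a': S4 → S0
  read 'b': S0 → S1
  read 'a': S1 → S0
  read 'b': S0 → S1
  read 'b': S1 → S0
  read 'a': S0 → S1
  end S1, rejected
w2:
  start at S3
  read 'b': S3 → S4
  read 'a': S4 → S0
  read 'b': S0 → S1
  read 'c': S1 → S1
  read 'c': S1 → S1
  read 'c': S1 → S1
  read 'a': S1 → S0
  read 'a': S0 → S1
  read 'c': S1 → S1
  read 'a': S1 → S0
  read 'b': S0 → S1
  read 'a': S1 → S0
  read 'a': S0 → S1
  end S1, rejected
w3:
  start at S3
  read 'a': S3 → S1
  read 'a': S1 → S0
  read 'b': S0 → S1
  read 'b': S1 → S0
  read 'c': S0 → S4
  read 'b': S4 → S2
  read 'a': S2 → S3
  read 'a': S3 → S1
  read 'a': S1 → S0
  read 'a': S0 → S1
  read 'a': S1 → S0
  read 'b': S0 → S1
  read 'c': S1 → S1
  read 'a': S1 → S0
  read 'a': S0 → S1
  read 'b': S1 → S0
  read 'a': S0 → S1
  read 'b': S1 → S0
  read 'b': S0 → S1
  end S1, rejected
w4:
  start at S3
  read 'b': S3 → S4
  read 'b': S4 → S2
  read 'c': S2 → S1
  read 'a': S1 → S0
  read 'a': S0 → S1
  read 'b': S1 → S0
  read 'a': S0 → S1
  read 'c': S1 → S1
  read 'b': S1 → S0
  read 'b': S0 → S1
  end S1, rejected

none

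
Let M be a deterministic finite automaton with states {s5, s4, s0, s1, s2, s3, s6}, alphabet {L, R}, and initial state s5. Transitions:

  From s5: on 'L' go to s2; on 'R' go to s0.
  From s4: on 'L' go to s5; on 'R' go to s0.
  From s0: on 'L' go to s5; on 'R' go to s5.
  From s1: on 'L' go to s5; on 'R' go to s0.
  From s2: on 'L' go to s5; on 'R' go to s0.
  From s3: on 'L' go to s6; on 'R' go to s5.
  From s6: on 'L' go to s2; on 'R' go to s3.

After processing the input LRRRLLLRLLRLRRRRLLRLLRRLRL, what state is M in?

start at s5
read 'L': s5 → s2
read 'R': s2 → s0
read 'R': s0 → s5
read 'R': s5 → s0
read 'L': s0 → s5
read 'L': s5 → s2
read 'L': s2 → s5
read 'R': s5 → s0
read 'L': s0 → s5
read 'L': s5 → s2
read 'R': s2 → s0
read 'L': s0 → s5
read 'R': s5 → s0
read 'R': s0 → s5
read 'R': s5 → s0
read 'R': s0 → s5
read 'L': s5 → s2
read 'L': s2 → s5
read 'R': s5 → s0
read 'L': s0 → s5
read 'L': s5 → s2
read 'R': s2 → s0
read 'R': s0 → s5
read 'L': s5 → s2
read 'R': s2 → s0
read 'L': s0 → s5

s5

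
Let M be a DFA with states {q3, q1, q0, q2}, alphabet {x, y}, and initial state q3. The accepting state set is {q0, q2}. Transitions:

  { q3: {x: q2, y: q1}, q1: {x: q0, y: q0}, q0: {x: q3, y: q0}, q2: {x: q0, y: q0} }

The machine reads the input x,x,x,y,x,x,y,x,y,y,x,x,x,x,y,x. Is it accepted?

Trace: q3 -x-> q2 -x-> q0 -x-> q3 -y-> q1 -x-> q0 -x-> q3 -y-> q1 -x-> q0 -y-> q0 -y-> q0 -x-> q3 -x-> q2 -x-> q0 -x-> q3 -y-> q1 -x-> q0
End state q0 is accepting.

Yes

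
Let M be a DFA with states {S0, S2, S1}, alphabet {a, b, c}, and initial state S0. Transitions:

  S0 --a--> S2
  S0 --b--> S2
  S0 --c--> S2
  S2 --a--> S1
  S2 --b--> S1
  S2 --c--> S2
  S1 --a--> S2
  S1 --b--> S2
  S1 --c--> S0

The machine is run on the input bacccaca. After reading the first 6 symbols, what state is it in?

S1

S0 → S2 → S1 → S0 → S2 → S2 → S1
After 6 symbols: S1.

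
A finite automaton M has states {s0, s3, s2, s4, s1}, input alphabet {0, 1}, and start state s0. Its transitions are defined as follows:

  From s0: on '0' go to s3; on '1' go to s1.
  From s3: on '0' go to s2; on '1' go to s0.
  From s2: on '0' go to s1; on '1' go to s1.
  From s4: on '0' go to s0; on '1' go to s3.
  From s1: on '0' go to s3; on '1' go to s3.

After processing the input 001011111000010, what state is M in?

s3

Trace: s0 -0-> s3 -0-> s2 -1-> s1 -0-> s3 -1-> s0 -1-> s1 -1-> s3 -1-> s0 -1-> s1 -0-> s3 -0-> s2 -0-> s1 -0-> s3 -1-> s0 -0-> s3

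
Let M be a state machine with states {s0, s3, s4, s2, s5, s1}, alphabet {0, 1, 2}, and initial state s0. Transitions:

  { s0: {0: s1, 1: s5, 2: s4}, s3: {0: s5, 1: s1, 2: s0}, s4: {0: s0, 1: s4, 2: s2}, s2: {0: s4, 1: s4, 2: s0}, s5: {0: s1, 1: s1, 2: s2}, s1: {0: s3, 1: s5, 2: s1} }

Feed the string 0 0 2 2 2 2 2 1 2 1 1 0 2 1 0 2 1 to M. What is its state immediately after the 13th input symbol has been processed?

Trace: s0 -0-> s1 -0-> s3 -2-> s0 -2-> s4 -2-> s2 -2-> s0 -2-> s4 -1-> s4 -2-> s2 -1-> s4 -1-> s4 -0-> s0 -2-> s4
After 13 symbols: s4.

s4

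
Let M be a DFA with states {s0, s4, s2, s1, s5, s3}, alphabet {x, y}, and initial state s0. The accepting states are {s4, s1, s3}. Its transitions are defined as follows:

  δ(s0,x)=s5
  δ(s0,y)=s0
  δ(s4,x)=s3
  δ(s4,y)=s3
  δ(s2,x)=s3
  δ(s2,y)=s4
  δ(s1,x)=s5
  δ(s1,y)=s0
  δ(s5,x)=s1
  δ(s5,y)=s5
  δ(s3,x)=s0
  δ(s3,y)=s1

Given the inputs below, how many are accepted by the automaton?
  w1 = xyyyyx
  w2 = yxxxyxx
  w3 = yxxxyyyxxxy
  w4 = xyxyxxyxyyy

1

w1: s0 → s5 → s5 → s5 → s5 → s5 → s1  → end s1, accepted
w2: s0 → s0 → s5 → s1 → s5 → s5 → s1 → s5  → end s5, rejected
w3: s0 → s0 → s5 → s1 → s5 → s5 → s5 → s5 → s1 → s5 → s1 → s0  → end s0, rejected
w4: s0 → s5 → s5 → s1 → s0 → s5 → s1 → s0 → s5 → s5 → s5 → s5  → end s5, rejected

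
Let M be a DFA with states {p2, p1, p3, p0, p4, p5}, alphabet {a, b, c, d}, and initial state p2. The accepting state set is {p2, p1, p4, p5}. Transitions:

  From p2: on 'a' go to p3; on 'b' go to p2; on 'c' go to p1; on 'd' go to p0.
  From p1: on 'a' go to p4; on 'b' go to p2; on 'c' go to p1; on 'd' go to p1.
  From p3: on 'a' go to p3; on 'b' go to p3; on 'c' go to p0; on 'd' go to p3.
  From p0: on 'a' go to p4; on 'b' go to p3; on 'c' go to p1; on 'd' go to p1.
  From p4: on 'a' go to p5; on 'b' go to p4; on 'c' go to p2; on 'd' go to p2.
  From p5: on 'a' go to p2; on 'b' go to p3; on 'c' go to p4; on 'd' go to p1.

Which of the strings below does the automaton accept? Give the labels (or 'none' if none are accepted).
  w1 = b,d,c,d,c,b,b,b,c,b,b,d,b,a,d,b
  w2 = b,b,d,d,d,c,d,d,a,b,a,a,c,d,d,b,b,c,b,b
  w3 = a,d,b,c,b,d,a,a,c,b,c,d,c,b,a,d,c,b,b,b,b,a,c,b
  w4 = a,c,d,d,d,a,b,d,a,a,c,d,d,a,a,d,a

w1:
  start at p2
  read 'b': p2 → p2
  read 'd': p2 → p0
  read 'c': p0 → p1
  read 'd': p1 → p1
  read 'c': p1 → p1
  read 'b': p1 → p2
  read 'b': p2 → p2
  read 'b': p2 → p2
  read 'c': p2 → p1
  read 'b': p1 → p2
  read 'b': p2 → p2
  read 'd': p2 → p0
  read 'b': p0 → p3
  read 'a': p3 → p3
  read 'd': p3 → p3
  read 'b': p3 → p3
  end p3, rejected
w2:
  start at p2
  read 'b': p2 → p2
  read 'b': p2 → p2
  read 'd': p2 → p0
  read 'd': p0 → p1
  read 'd': p1 → p1
  read 'c': p1 → p1
  read 'd': p1 → p1
  read 'd': p1 → p1
  read 'a': p1 → p4
  read 'b': p4 → p4
  read 'a': p4 → p5
  read 'a': p5 → p2
  read 'c': p2 → p1
  read 'd': p1 → p1
  read 'd': p1 → p1
  read 'b': p1 → p2
  read 'b': p2 → p2
  read 'c': p2 → p1
  read 'b': p1 → p2
  read 'b': p2 → p2
  end p2, accepted
w3:
  start at p2
  read 'a': p2 → p3
  read 'd': p3 → p3
  read 'b': p3 → p3
  read 'c': p3 → p0
  read 'b': p0 → p3
  read 'd': p3 → p3
  read 'a': p3 → p3
  read 'a': p3 → p3
  read 'c': p3 → p0
  read 'b': p0 → p3
  read 'c': p3 → p0
  read 'd': p0 → p1
  read 'c': p1 → p1
  read 'b': p1 → p2
  read 'a': p2 → p3
  read 'd': p3 → p3
  read 'c': p3 → p0
  read 'b': p0 → p3
  read 'b': p3 → p3
  read 'b': p3 → p3
  read 'b': p3 → p3
  read 'a': p3 → p3
  read 'c': p3 → p0
  read 'b': p0 → p3
  end p3, rejected
w4:
  start at p2
  read 'a': p2 → p3
  read 'c': p3 → p0
  read 'd': p0 → p1
  read 'd': p1 → p1
  read 'd': p1 → p1
  read 'a': p1 → p4
  read 'b': p4 → p4
  read 'd': p4 → p2
  read 'a': p2 → p3
  read 'a': p3 → p3
  read 'c': p3 → p0
  read 'd': p0 → p1
  read 'd': p1 → p1
  read 'a': p1 → p4
  read 'a': p4 → p5
  read 'd': p5 → p1
  read 'a': p1 → p4
  end p4, accepted

w2, w4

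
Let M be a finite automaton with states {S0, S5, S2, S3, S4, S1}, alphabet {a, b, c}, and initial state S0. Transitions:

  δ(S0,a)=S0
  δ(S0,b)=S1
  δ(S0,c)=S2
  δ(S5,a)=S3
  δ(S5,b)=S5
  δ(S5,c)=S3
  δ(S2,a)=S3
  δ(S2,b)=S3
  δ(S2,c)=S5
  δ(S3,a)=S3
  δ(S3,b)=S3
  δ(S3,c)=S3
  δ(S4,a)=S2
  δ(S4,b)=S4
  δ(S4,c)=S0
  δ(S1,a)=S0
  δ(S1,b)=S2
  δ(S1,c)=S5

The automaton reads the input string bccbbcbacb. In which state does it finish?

S3

Trace: S0 -b-> S1 -c-> S5 -c-> S3 -b-> S3 -b-> S3 -c-> S3 -b-> S3 -a-> S3 -c-> S3 -b-> S3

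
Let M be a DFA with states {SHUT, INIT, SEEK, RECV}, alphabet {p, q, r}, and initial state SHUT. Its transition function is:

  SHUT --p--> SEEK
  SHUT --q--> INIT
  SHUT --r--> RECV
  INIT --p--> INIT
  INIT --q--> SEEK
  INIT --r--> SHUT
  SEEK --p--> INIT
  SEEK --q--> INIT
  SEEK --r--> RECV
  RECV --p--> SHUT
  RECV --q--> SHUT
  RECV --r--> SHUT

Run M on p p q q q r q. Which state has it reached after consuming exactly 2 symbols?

INIT

SHUT → SEEK → INIT
After 2 symbols: INIT.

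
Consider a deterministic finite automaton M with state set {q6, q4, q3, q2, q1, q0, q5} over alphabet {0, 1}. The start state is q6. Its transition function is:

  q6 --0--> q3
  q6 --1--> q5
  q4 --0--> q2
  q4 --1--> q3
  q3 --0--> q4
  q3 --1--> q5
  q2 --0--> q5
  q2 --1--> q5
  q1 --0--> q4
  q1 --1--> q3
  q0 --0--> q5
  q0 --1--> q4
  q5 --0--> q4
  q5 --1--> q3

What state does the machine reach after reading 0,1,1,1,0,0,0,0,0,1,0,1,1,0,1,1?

start at q6
read '0': q6 → q3
read '1': q3 → q5
read '1': q5 → q3
read '1': q3 → q5
read '0': q5 → q4
read '0': q4 → q2
read '0': q2 → q5
read '0': q5 → q4
read '0': q4 → q2
read '1': q2 → q5
read '0': q5 → q4
read '1': q4 → q3
read '1': q3 → q5
read '0': q5 → q4
read '1': q4 → q3
read '1': q3 → q5

q5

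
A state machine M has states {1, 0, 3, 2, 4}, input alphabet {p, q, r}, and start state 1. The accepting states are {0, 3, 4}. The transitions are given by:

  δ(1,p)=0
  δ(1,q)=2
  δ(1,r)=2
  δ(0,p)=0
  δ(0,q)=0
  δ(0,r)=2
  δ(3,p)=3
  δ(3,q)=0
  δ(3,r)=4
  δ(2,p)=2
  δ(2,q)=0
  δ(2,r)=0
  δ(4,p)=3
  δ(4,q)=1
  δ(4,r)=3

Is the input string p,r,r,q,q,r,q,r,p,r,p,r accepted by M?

No

Trace: 1 -p-> 0 -r-> 2 -r-> 0 -q-> 0 -q-> 0 -r-> 2 -q-> 0 -r-> 2 -p-> 2 -r-> 0 -p-> 0 -r-> 2
End state 2 is not accepting.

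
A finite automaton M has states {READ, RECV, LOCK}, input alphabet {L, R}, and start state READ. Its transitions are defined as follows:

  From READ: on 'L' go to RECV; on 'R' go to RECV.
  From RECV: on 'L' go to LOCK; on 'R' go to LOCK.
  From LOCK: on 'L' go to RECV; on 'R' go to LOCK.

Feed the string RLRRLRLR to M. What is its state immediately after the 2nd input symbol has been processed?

READ → RECV → LOCK
After 2 symbols: LOCK.

LOCK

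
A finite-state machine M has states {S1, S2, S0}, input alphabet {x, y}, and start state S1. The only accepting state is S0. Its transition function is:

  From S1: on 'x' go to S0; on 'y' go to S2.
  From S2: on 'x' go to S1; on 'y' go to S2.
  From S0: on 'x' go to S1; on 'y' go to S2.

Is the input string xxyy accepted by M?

No

Trace: S1 -x-> S0 -x-> S1 -y-> S2 -y-> S2
End state S2 is not accepting.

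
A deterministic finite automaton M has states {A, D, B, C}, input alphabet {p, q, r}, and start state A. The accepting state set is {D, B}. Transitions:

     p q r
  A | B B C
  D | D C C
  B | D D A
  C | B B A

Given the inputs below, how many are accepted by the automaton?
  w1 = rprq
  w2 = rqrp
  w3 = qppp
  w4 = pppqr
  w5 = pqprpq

4

w1: Trace: A -r-> C -p-> B -r-> A -q-> B  → end B, accepted
w2: Trace: A -r-> C -q-> B -r-> A -p-> B  → end B, accepted
w3: Trace: A -q-> B -p-> D -p-> D -p-> D  → end D, accepted
w4: Trace: A -p-> B -p-> D -p-> D -q-> C -r-> A  → end A, rejected
w5: Trace: A -p-> B -q-> D -p-> D -r-> C -p-> B -q-> D  → end D, accepted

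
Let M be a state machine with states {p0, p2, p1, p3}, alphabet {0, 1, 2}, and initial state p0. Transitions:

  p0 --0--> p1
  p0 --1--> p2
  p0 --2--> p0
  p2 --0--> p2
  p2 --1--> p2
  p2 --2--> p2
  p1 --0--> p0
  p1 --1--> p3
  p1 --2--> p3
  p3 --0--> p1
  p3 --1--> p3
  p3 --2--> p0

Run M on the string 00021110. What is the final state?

Trace: p0 -0-> p1 -0-> p0 -0-> p1 -2-> p3 -1-> p3 -1-> p3 -1-> p3 -0-> p1

p1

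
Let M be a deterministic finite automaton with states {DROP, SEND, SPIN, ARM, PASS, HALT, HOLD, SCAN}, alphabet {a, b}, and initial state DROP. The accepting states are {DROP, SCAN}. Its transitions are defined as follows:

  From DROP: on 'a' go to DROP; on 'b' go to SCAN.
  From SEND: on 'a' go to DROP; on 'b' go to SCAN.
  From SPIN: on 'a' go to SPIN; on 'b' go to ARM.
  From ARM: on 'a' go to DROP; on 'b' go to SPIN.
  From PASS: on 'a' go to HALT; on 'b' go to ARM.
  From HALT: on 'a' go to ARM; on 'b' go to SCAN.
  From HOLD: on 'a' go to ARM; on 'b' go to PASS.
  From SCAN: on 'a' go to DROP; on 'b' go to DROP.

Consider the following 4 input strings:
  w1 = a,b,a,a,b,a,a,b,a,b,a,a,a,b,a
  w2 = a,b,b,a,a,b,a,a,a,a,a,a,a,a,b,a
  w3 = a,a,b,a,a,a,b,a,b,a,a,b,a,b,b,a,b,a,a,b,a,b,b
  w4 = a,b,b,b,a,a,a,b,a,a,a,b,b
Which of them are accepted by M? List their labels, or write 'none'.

w1, w2, w3, w4

w1:
  start at DROP
  read 'a': DROP → DROP
  read 'b': DROP → SCAN
  read 'a': SCAN → DROP
  read 'a': DROP → DROP
  read 'b': DROP → SCAN
  read 'a': SCAN → DROP
  read 'a': DROP → DROP
  read 'b': DROP → SCAN
  read 'a': SCAN → DROP
  read 'b': DROP → SCAN
  read 'a': SCAN → DROP
  read 'a': DROP → DROP
  read 'a': DROP → DROP
  read 'b': DROP → SCAN
  read 'a': SCAN → DROP
  end DROP, accepted
w2:
  start at DROP
  read 'a': DROP → DROP
  read 'b': DROP → SCAN
  read 'b': SCAN → DROP
  read 'a': DROP → DROP
  read 'a': DROP → DROP
  read 'b': DROP → SCAN
  read 'a': SCAN → DROP
  read 'a': DROP → DROP
  read 'a': DROP → DROP
  read 'a': DROP → DROP
  read 'a': DROP → DROP
  read 'a': DROP → DROP
  read 'a': DROP → DROP
  read 'a': DROP → DROP
  read 'b': DROP → SCAN
  read 'a': SCAN → DROP
  end DROP, accepted
w3:
  start at DROP
  read 'a': DROP → DROP
  read 'a': DROP → DROP
  read 'b': DROP → SCAN
  read 'a': SCAN → DROP
  read 'a': DROP → DROP
  read 'a': DROP → DROP
  read 'b': DROP → SCAN
  read 'a': SCAN → DROP
  read 'b': DROP → SCAN
  read 'a': SCAN → DROP
  read 'a': DROP → DROP
  read 'b': DROP → SCAN
  read 'a': SCAN → DROP
  read 'b': DROP → SCAN
  read 'b': SCAN → DROP
  read 'a': DROP → DROP
  read 'b': DROP → SCAN
  read 'a': SCAN → DROP
  read 'a': DROP → DROP
  read 'b': DROP → SCAN
  read 'a': SCAN → DROP
  read 'b': DROP → SCAN
  read 'b': SCAN → DROP
  end DROP, accepted
w4:
  start at DROP
  read 'a': DROP → DROP
  read 'b': DROP → SCAN
  read 'b': SCAN → DROP
  read 'b': DROP → SCAN
  read 'a': SCAN → DROP
  read 'a': DROP → DROP
  read 'a': DROP → DROP
  read 'b': DROP → SCAN
  read 'a': SCAN → DROP
  read 'a': DROP → DROP
  read 'a': DROP → DROP
  read 'b': DROP → SCAN
  read 'b': SCAN → DROP
  end DROP, accepted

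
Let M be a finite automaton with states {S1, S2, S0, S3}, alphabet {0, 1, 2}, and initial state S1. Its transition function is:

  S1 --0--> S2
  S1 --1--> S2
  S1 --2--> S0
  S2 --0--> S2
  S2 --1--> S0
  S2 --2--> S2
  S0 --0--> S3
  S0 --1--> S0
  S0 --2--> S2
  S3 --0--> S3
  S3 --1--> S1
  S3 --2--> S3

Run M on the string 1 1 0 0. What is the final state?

S1 → S2 → S0 → S3 → S3

S3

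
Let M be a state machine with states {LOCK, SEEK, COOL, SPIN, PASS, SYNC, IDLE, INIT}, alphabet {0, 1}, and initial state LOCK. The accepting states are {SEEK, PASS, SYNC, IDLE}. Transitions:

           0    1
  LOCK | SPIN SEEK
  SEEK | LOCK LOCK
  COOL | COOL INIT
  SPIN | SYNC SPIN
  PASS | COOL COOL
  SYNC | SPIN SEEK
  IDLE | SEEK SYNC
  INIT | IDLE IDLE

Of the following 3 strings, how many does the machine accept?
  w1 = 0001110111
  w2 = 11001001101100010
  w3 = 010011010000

w1: Trace: LOCK -0-> SPIN -0-> SYNC -0-> SPIN -1-> SPIN -1-> SPIN -1-> SPIN -0-> SYNC -1-> SEEK -1-> LOCK -1-> SEEK  → end SEEK, accepted
w2: Trace: LOCK -1-> SEEK -1-> LOCK -0-> SPIN -0-> SYNC -1-> SEEK -0-> LOCK -0-> SPIN -1-> SPIN -1-> SPIN -0-> SYNC -1-> SEEK -1-> LOCK -0-> SPIN -0-> SYNC -0-> SPIN -1-> SPIN -0-> SYNC  → end SYNC, accepted
w3: Trace: LOCK -0-> SPIN -1-> SPIN -0-> SYNC -0-> SPIN -1-> SPIN -1-> SPIN -0-> SYNC -1-> SEEK -0-> LOCK -0-> SPIN -0-> SYNC -0-> SPIN  → end SPIN, rejected

2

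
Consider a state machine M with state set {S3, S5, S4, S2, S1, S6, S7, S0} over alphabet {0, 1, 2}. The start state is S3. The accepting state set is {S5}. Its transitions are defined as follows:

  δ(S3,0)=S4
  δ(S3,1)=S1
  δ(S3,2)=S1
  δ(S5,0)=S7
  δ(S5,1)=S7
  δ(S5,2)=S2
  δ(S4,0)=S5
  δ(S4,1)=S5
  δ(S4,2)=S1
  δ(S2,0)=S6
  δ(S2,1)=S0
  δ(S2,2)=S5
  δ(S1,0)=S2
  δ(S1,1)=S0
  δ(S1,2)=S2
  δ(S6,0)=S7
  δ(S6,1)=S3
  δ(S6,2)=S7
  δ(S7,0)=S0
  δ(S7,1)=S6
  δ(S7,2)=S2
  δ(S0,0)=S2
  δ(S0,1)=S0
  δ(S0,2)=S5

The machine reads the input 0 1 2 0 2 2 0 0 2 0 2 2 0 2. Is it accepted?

S3 → S4 → S5 → S2 → S6 → S7 → S2 → S6 → S7 → S2 → S6 → S7 → S2 → S6 → S7
End state S7 is not accepting.

No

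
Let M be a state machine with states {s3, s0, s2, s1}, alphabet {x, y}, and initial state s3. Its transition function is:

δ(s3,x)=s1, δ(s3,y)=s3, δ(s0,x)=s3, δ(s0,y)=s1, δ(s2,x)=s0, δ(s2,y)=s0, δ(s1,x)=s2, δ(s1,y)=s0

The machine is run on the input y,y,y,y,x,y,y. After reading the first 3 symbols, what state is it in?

s3 → s3 → s3 → s3
After 3 symbols: s3.

s3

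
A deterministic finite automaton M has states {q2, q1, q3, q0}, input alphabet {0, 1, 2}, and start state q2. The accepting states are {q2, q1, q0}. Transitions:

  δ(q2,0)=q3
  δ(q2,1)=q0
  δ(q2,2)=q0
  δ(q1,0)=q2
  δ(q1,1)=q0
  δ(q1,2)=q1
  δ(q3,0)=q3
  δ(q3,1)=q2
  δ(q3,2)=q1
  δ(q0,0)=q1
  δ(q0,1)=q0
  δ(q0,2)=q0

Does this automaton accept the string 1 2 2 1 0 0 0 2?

Yes

q2 → q0 → q0 → q0 → q0 → q1 → q2 → q3 → q1
End state q1 is accepting.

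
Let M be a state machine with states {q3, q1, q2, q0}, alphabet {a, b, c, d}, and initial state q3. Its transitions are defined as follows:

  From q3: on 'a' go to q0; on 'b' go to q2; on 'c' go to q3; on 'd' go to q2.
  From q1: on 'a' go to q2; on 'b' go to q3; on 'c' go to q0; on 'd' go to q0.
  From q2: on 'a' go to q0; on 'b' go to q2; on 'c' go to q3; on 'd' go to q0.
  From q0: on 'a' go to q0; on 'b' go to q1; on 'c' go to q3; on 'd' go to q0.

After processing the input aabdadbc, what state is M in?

q3 → q0 → q0 → q1 → q0 → q0 → q0 → q1 → q0

q0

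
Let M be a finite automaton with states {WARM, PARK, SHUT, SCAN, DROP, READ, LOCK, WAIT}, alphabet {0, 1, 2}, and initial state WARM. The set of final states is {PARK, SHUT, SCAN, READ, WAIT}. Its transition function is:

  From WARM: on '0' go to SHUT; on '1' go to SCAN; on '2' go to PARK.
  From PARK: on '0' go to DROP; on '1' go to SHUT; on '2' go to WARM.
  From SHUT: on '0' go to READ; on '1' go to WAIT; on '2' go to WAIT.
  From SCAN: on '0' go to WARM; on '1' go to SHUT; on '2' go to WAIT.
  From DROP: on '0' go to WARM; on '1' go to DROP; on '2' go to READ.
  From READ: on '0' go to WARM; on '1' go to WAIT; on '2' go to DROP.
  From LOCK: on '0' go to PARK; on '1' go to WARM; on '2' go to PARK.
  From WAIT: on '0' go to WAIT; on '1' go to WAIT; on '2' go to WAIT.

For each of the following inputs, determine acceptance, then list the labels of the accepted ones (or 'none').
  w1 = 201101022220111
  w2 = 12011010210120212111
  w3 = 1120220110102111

w1, w2, w3

w1: Trace: WARM -2-> PARK -0-> DROP -1-> DROP -1-> DROP -0-> WARM -1-> SCAN -0-> WARM -2-> PARK -2-> WARM -2-> PARK -2-> WARM -0-> SHUT -1-> WAIT -1-> WAIT -1-> WAIT  → end WAIT, accepted
w2: Trace: WARM -1-> SCAN -2-> WAIT -0-> WAIT -1-> WAIT -1-> WAIT -0-> WAIT -1-> WAIT -0-> WAIT -2-> WAIT -1-> WAIT -0-> WAIT -1-> WAIT -2-> WAIT -0-> WAIT -2-> WAIT -1-> WAIT -2-> WAIT -1-> WAIT -1-> WAIT -1-> WAIT  → end WAIT, accepted
w3: Trace: WARM -1-> SCAN -1-> SHUT -2-> WAIT -0-> WAIT -2-> WAIT -2-> WAIT -0-> WAIT -1-> WAIT -1-> WAIT -0-> WAIT -1-> WAIT -0-> WAIT -2-> WAIT -1-> WAIT -1-> WAIT -1-> WAIT  → end WAIT, accepted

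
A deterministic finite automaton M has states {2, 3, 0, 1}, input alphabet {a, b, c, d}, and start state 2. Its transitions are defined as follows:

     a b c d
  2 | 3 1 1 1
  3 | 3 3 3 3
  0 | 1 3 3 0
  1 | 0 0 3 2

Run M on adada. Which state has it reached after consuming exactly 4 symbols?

3

start at 2
read 'a': 2 → 3
read 'd': 3 → 3
read 'a': 3 → 3
read 'd': 3 → 3
After 4 symbols: 3.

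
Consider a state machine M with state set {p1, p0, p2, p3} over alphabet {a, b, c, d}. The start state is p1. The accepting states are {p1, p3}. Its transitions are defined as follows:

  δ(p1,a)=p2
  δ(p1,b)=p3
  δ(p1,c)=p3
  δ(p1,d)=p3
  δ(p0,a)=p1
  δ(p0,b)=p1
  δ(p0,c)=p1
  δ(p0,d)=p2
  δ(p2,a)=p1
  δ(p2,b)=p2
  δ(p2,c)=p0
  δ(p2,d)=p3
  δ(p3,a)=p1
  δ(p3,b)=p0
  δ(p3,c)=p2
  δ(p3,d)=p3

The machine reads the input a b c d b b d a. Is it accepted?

Yes

Trace: p1 -a-> p2 -b-> p2 -c-> p0 -d-> p2 -b-> p2 -b-> p2 -d-> p3 -a-> p1
End state p1 is accepting.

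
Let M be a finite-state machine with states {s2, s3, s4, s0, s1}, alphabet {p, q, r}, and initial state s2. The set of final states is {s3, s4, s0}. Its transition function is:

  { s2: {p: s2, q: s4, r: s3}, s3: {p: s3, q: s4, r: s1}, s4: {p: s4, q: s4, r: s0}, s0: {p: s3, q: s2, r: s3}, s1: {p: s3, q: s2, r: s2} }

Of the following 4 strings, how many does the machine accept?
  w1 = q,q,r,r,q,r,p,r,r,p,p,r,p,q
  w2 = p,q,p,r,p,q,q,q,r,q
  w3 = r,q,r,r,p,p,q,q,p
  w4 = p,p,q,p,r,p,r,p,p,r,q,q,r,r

3

w1:
  start at s2
  read 'q': s2 → s4
  read 'q': s4 → s4
  read 'r': s4 → s0
  read 'r': s0 → s3
  read 'q': s3 → s4
  read 'r': s4 → s0
  read 'p': s0 → s3
  read 'r': s3 → s1
  read 'r': s1 → s2
  read 'p': s2 → s2
  read 'p': s2 → s2
  read 'r': s2 → s3
  read 'p': s3 → s3
  read 'q': s3 → s4
  end s4, accepted
w2:
  start at s2
  read 'p': s2 → s2
  read 'q': s2 → s4
  read 'p': s4 → s4
  read 'r': s4 → s0
  read 'p': s0 → s3
  read 'q': s3 → s4
  read 'q': s4 → s4
  read 'q': s4 → s4
  read 'r': s4 → s0
  read 'q': s0 → s2
  end s2, rejected
w3:
  start at s2
  read 'r': s2 → s3
  read 'q': s3 → s4
  read 'r': s4 → s0
  read 'r': s0 → s3
  read 'p': s3 → s3
  read 'p': s3 → s3
  read 'q': s3 → s4
  read 'q': s4 → s4
  read 'p': s4 → s4
  end s4, accepted
w4:
  start at s2
  read 'p': s2 → s2
  read 'p': s2 → s2
  read 'q': s2 → s4
  read 'p': s4 → s4
  read 'r': s4 → s0
  read 'p': s0 → s3
  read 'r': s3 → s1
  read 'p': s1 → s3
  read 'p': s3 → s3
  read 'r': s3 → s1
  read 'q': s1 → s2
  read 'q': s2 → s4
  read 'r': s4 → s0
  read 'r': s0 → s3
  end s3, accepted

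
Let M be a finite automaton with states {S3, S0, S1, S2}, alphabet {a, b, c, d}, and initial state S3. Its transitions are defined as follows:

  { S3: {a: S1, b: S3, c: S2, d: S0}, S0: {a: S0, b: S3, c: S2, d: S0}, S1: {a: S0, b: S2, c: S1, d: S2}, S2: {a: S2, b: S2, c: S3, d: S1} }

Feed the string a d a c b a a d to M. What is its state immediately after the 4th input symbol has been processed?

S3

S3 → S1 → S2 → S2 → S3
After 4 symbols: S3.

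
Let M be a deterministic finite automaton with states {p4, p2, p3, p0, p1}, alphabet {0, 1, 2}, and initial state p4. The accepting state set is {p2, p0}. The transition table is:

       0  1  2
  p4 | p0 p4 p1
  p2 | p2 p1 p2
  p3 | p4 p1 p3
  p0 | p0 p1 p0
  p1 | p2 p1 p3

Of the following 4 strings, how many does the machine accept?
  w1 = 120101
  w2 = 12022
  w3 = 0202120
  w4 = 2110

2

w1:
  start at p4
  read '1': p4 → p4
  read '2': p4 → p1
  read '0': p1 → p2
  read '1': p2 → p1
  read '0': p1 → p2
  read '1': p2 → p1
  end p1, rejected
w2:
  start at p4
  read '1': p4 → p4
  read '2': p4 → p1
  read '0': p1 → p2
  read '2': p2 → p2
  read '2': p2 → p2
  end p2, accepted
w3:
  start at p4
  read '0': p4 → p0
  read '2': p0 → p0
  read '0': p0 → p0
  read '2': p0 → p0
  read '1': p0 → p1
  read '2': p1 → p3
  read '0': p3 → p4
  end p4, rejected
w4:
  start at p4
  read '2': p4 → p1
  read '1': p1 → p1
  read '1': p1 → p1
  read '0': p1 → p2
  end p2, accepted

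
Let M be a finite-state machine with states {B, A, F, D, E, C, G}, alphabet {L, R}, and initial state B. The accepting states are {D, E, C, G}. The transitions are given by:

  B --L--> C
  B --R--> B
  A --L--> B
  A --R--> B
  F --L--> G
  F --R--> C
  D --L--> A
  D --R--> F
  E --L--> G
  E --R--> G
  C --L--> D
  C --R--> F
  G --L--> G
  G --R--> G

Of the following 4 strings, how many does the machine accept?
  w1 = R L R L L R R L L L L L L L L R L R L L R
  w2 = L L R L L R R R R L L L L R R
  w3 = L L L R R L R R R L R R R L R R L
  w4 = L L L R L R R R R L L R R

w1:
  start at B
  read 'R': B → B
  read 'L': B → C
  read 'R': C → F
  read 'L': F → G
  read 'L': G → G
  read 'R': G → G
  read 'R': G → G
  read 'L': G → G
  read 'L': G → G
  read 'L': G → G
  read 'L': G → G
  read 'L': G → G
  read 'L': G → G
  read 'L': G → G
  read 'L': G → G
  read 'R': G → G
  read 'L': G → G
  read 'R': G → G
  read 'L': G → G
  read 'L': G → G
  read 'R': G → G
  end G, accepted
w2:
  start at B
  read 'L': B → C
  read 'L': C → D
  read 'R': D → F
  read 'L': F → G
  read 'L': G → G
  read 'R': G → G
  read 'R': G → G
  read 'R': G → G
  read 'R': G → G
  read 'L': G → G
  read 'L': G → G
  read 'L': G → G
  read 'L': G → G
  read 'R': G → G
  read 'R': G → G
  end G, accepted
w3:
  start at B
  read 'L': B → C
  read 'L': C → D
  read 'L': D → A
  read 'R': A → B
  read 'R': B → B
  read 'L': B → C
  read 'R': C → F
  read 'R': F → C
  read 'R': C → F
  read 'L': F → G
  read 'R': G → G
  read 'R': G → G
  read 'R': G → G
  read 'L': G → G
  read 'R': G → G
  read 'R': G → G
  read 'L': G → G
  end G, accepted
w4:
  start at B
  read 'L': B → C
  read 'L': C → D
  read 'L': D → A
  read 'R': A → B
  read 'L': B → C
  read 'R': C → F
  read 'R': F → C
  read 'R': C → F
  read 'R': F → C
  read 'L': C → D
  read 'L': D → A
  read 'R': A → B
  read 'R': B → B
  end B, rejected

3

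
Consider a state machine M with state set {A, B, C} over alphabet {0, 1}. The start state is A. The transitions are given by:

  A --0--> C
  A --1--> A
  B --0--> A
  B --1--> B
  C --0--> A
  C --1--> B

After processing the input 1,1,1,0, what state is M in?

Trace: A -1-> A -1-> A -1-> A -0-> C

C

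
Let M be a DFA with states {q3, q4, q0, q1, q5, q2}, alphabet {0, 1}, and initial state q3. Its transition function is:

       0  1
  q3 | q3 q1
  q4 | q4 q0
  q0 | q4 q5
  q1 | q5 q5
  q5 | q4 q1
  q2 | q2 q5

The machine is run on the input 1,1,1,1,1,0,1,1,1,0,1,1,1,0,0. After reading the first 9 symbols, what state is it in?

Trace: q3 -1-> q1 -1-> q5 -1-> q1 -1-> q5 -1-> q1 -0-> q5 -1-> q1 -1-> q5 -1-> q1
After 9 symbols: q1.

q1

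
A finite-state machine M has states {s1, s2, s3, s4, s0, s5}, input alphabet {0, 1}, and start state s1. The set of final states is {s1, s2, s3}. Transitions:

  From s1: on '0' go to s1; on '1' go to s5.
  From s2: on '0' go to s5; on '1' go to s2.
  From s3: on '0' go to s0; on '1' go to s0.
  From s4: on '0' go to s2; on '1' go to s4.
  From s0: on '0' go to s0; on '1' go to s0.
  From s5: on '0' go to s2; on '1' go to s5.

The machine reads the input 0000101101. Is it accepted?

Trace: s1 -0-> s1 -0-> s1 -0-> s1 -0-> s1 -1-> s5 -0-> s2 -1-> s2 -1-> s2 -0-> s5 -1-> s5
End state s5 is not accepting.

No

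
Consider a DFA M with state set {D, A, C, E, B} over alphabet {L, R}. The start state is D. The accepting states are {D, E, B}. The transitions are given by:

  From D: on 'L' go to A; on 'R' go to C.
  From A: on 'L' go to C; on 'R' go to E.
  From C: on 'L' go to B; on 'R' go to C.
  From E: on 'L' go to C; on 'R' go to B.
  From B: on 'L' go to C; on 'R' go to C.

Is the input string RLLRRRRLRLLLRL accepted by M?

start at D
read 'R': D → C
read 'L': C → B
read 'L': B → C
read 'R': C → C
read 'R': C → C
read 'R': C → C
read 'R': C → C
read 'L': C → B
read 'R': B → C
read 'L': C → B
read 'L': B → C
read 'L': C → B
read 'R': B → C
read 'L': C → B
End state B is accepting.

Yes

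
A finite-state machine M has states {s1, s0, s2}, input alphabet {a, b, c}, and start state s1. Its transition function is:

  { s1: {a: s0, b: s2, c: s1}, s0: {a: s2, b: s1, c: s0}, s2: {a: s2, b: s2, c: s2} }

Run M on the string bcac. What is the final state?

start at s1
read 'b': s1 → s2
read 'c': s2 → s2
read 'a': s2 → s2
read 'c': s2 → s2

s2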